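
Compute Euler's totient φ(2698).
φ is multiplicative, with φ(p^e) = p^e − p^(e−1). Factorise 2698 = 2 · 19 · 71. Then
  φ(2698) = (2 − 1) · (19 − 1) · (71 − 1) = 1 · 18 · 70 = 1260.

Final answer: φ(2698) = 1260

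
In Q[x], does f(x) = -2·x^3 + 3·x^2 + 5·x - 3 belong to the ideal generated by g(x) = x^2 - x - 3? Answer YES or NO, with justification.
YES

In Q[x] the ideal (g) consists of all multiples of g, so f ∈ (g) iff g | f, i.e. iff the remainder of f on division by g is 0. Divide f by g (g is monic, so eliminate the leading term of the running remainder at each step):
  leading term -2·x^3: subtract (-2·x)·g(x) = -2·x^3 + 2·x^2 + 6·x, leaving x^2 - x - 3
  leading term x^2: subtract (1)·g(x) = x^2 - x - 3, leaving 0
The remainder is 0, so f(x) = g(x) · h(x) with h(x) = 1 - 2·x. Hence g | f, i.e. f ∈ (g).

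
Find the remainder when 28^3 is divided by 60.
52

Use repeated squaring. Binary(3) = 11. Walk through the bits of the exponent 3 left-to-right: at each bit after the leading one, square the running value, then multiply by 28 if the bit is 1 (always reducing mod 60):
  bit 1 = 1 (leading): start with 28.
  bit 2 = 1: square 28^2 = 784 ≡ 4; bit is 1, so multiply 4·28 = 112 ≡ 52 (mod 60).
Final value: 28^3 ≡ 52 (mod 60).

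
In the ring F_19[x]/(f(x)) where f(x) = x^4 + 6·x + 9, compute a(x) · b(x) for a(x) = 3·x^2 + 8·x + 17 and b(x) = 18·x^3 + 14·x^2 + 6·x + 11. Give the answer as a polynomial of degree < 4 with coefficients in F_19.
a · b ≡ 18·x^3 + 14·x^2 + 13·x + 14 (mod f(x))

Multiply as integer polynomials: a · b = 54·x^5 + 186·x^4 + 436·x^3 + 319·x^2 + 190·x + 187. Reducing coefficients mod 19: a · b ≡ 16·x^5 + 15·x^4 + 18·x^3 + 15·x^2 + 16. Now divide by f(x) = x^4 + 6·x + 9 in F_19[x], eliminating the leading term at each step:
  leading term 16·x^5: subtract (16·x)·f(x) = 16·x^5 + x^2 + 11·x, leaving 15·x^4 + 18·x^3 + 14·x^2 + 8·x + 16 (coefficients mod 19)
  leading term 15·x^4: subtract (15)·f(x) = 15·x^4 + 14·x + 2, leaving 18·x^3 + 14·x^2 + 13·x + 14 (coefficients mod 19)
The degree is now < 4, so this is the remainder. Hence a · b ≡ 18·x^3 + 14·x^2 + 13·x + 14 in F_19[x]/(f).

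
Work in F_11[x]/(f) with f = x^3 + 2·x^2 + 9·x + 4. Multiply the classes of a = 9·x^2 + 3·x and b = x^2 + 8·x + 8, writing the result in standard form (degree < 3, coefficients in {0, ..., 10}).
Multiply as integer polynomials: a · b = 9·x^4 + 75·x^3 + 96·x^2 + 24·x. Reducing coefficients mod 11: a · b ≡ 9·x^4 + 9·x^3 + 8·x^2 + 2·x. Now divide by f(x) = x^3 + 2·x^2 + 9·x + 4 in F_11[x], eliminating the leading term at each step:
  leading term 9·x^4: subtract (9·x)·f(x) = 9·x^4 + 7·x^3 + 4·x^2 + 3·x, leaving 2·x^3 + 4·x^2 + 10·x (coefficients mod 11)
  leading term 2·x^3: subtract (2)·f(x) = 2·x^3 + 4·x^2 + 7·x + 8, leaving 3·x + 3 (coefficients mod 11)
The degree is now < 3, so this is the remainder. Hence a · b ≡ 3·x + 3 in F_11[x]/(f).

Final answer: a · b ≡ 3·x + 3 (mod f(x))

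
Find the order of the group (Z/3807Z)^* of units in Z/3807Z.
|(Z/3807Z)^*| = 2484

(Z/3807Z)^* consists of the classes a with gcd(a, 3807) = 1, so its order is φ(3807). φ is multiplicative, with φ(p^e) = p^e − p^(e−1). Factorise 3807 = 3^4 · 47. Then
  φ(3807) = (3^4 − 3^3) · (47 − 1) = 54 · 46 = 2484.
Thus |(Z/3807Z)^*| = 2484.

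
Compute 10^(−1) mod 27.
10^(−1) ≡ 19 (mod 27)

Apply the extended Euclidean algorithm to (27, 10), tracking rows (r, s, t) with s·27 + t·10 = r. Each division r_prev = q·r_cur + r_new produces the new row as (previous row) − q·(current row):
  row A: (27, 1, 0)   [1·27 + 0·10 = 27]
  row B: (10, 0, 1)   [0·27 + 1·10 = 10]
  27 = 2·10 + 7   → row C = row A − 2·row B = (7, 1, −2)   [check: 1·27 − 2·10 = 7]
  10 = 1·7 + 3   → row D = row B − 1·row C = (3, −1, 3)   [check: −1·27 + 3·10 = 3]
  7 = 2·3 + 1   → row E = row C − 2·row D = (1, 3, −8)   [check: 3·27 − 8·10 = 1]
  3 = 3·1 + 0   → remainder 0, stop. gcd = 1 (last nonzero row E).
The gcd is 1, so 10 is invertible mod 27. The last nonzero row gives 3·27 − 8·10 = 1, so t = −8. So 10^(−1) ≡ −8 ≡ 19 (mod 27). Verify: 10 · 19 = 190 ≡ 1 (mod 27). ✓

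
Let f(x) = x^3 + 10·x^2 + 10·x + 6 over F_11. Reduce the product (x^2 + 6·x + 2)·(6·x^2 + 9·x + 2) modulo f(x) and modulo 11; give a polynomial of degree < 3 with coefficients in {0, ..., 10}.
Multiply as integer polynomials: a · b = 6·x^4 + 45·x^3 + 68·x^2 + 30·x + 4. Reducing coefficients mod 11: a · b ≡ 6·x^4 + x^3 + 2·x^2 + 8·x + 4. Now divide by f(x) = x^3 + 10·x^2 + 10·x + 6 in F_11[x], eliminating the leading term at each step:
  leading term 6·x^4: subtract (6·x)·f(x) = 6·x^4 + 5·x^3 + 5·x^2 + 3·x, leaving 7·x^3 + 8·x^2 + 5·x + 4 (coefficients mod 11)
  leading term 7·x^3: subtract (7)·f(x) = 7·x^3 + 4·x^2 + 4·x + 9, leaving 4·x^2 + x + 6 (coefficients mod 11)
The degree is now < 3, so this is the remainder. Hence a · b ≡ 4·x^2 + x + 6 in F_11[x]/(f).

Final answer: a · b ≡ 4·x^2 + x + 6 (mod f(x))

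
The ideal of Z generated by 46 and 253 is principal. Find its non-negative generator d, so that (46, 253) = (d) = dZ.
In the PID Z, (a, b) is generated by gcd(a, b). Compute gcd(253, 46) with the extended Euclidean algorithm, tracking rows (r, s, t) with s·253 + t·46 = r:
  row A: (253, 1, 0)   [1·253 + 0·46 = 253]
  row B: (46, 0, 1)   [0·253 + 1·46 = 46]
  253 = 5·46 + 23   → row C = row A − 5·row B = (23, 1, −5)   [check: 1·253 − 5·46 = 23]
  46 = 2·23 + 0   → remainder 0, stop. gcd = 23 (last nonzero row C).
So gcd(46, 253) = 23, with Bézout identity 1·253 − 5·46 = 23. Containment (⊇): the Bézout identity exhibits 23 as an element of (46, 253), giving (23) ⊆ (46, 253). Containment (⊆): since 23 | 46 and 23 | 253 (46 = 23·2, 253 = 23·11), every Z-linear combination of 46 and 253 is divisible by 23, so (46, 253) ⊆ (23). Therefore (46, 253) = (23), d = 23.

Final answer: (46, 253) = (23); d = 23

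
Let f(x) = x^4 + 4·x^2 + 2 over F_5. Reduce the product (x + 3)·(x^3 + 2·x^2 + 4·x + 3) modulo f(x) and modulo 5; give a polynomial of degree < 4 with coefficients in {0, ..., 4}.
Multiply as integer polynomials: a · b = x^4 + 5·x^3 + 10·x^2 + 15·x + 9. Reducing coefficients mod 5: a · b ≡ x^4 + 4. Now divide by f(x) = x^4 + 4·x^2 + 2 in F_5[x], eliminating the leading term at each step:
  leading term x^4: subtract (1)·f(x) = x^4 + 4·x^2 + 2, leaving x^2 + 2 (coefficients mod 5)
The degree is now < 4, so this is the remainder. Hence a · b ≡ x^2 + 2 in F_5[x]/(f).

Final answer: a · b ≡ x^2 + 2 (mod f(x))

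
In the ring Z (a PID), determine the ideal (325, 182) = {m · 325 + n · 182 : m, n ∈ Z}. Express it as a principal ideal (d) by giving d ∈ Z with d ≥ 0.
(325, 182) = (13); d = 13

In the PID Z, (a, b) is generated by gcd(a, b). Compute gcd(325, 182) with the extended Euclidean algorithm, tracking rows (r, s, t) with s·325 + t·182 = r:
  row A: (325, 1, 0)   [1·325 + 0·182 = 325]
  row B: (182, 0, 1)   [0·325 + 1·182 = 182]
  325 = 1·182 + 143   → row C = row A − 1·row B = (143, 1, −1)   [check: 1·325 − 1·182 = 143]
  182 = 1·143 + 39   → row D = row B − 1·row C = (39, −1, 2)   [check: −1·325 + 2·182 = 39]
  143 = 3·39 + 26   → row E = row C − 3·row D = (26, 4, −7)   [check: 4·325 − 7·182 = 26]
  39 = 1·26 + 13   → row F = row D − 1·row E = (13, −5, 9)   [check: −5·325 + 9·182 = 13]
  26 = 2·13 + 0   → remainder 0, stop. gcd = 13 (last nonzero row F).
So gcd(325, 182) = 13, with Bézout identity −5·325 + 9·182 = 13. Containment (⊇): the Bézout identity exhibits 13 as an element of (325, 182), giving (13) ⊆ (325, 182). Containment (⊆): since 13 | 325 and 13 | 182 (325 = 13·25, 182 = 13·14), every Z-linear combination of 325 and 182 is divisible by 13, so (325, 182) ⊆ (13). Therefore (325, 182) = (13), d = 13.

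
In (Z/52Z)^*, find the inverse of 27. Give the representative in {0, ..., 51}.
27^(−1) ≡ 27 (mod 52)

Apply the extended Euclidean algorithm to (52, 27), tracking rows (r, s, t) with s·52 + t·27 = r. Each division r_prev = q·r_cur + r_new produces the new row as (previous row) − q·(current row):
  row A: (52, 1, 0)   [1·52 + 0·27 = 52]
  row B: (27, 0, 1)   [0·52 + 1·27 = 27]
  52 = 1·27 + 25   → row C = row A − 1·row B = (25, 1, −1)   [check: 1·52 − 1·27 = 25]
  27 = 1·25 + 2   → row D = row B − 1·row C = (2, −1, 2)   [check: −1·52 + 2·27 = 2]
  25 = 12·2 + 1   → row E = row C − 12·row D = (1, 13, −25)   [check: 13·52 − 25·27 = 1]
  2 = 2·1 + 0   → remainder 0, stop. gcd = 1 (last nonzero row E).
The gcd is 1, so 27 is invertible mod 52. The last nonzero row gives 13·52 − 25·27 = 1, so t = −25. So 27^(−1) ≡ −25 ≡ 27 (mod 52). Verify: 27 · 27 = 729 ≡ 1 (mod 52). ✓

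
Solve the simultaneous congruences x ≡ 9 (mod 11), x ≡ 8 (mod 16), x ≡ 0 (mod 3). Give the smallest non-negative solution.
The moduli 11, 16, 3 are pairwise coprime, so by the CRT there is a unique solution mod 11·16·3 = 528.
Solve by successive substitution. Start with x ≡ 9 (mod 11).
  Combine with x ≡ 8 (mod 16): write x = 9 + 11·t and require 9 + 11·t ≡ 8 (mod 16), i.e. 11·t ≡ 8 − 9 ≡ 15 (mod 16). Since 11^(−1) ≡ 3 (mod 16), t ≡ 3·15 ≡ 13 (mod 16). So x ≡ 9 + 11·13 = 152 (mod 176).
  Combine with x ≡ 0 (mod 3): write x = 152 + 176·t and require 152 + 176·t ≡ 0 (mod 3), i.e. 176·t ≡ 0 − 152 ≡ 1 (mod 3). Since 176^(−1) ≡ 2 (mod 3) (176 ≡ 2 (mod 3)), t ≡ 2·1 ≡ 2 (mod 3). So x ≡ 152 + 176·2 = 504 (mod 528).
Unique solution in [0, 528): x = 504.

Final answer: x ≡ 504 (mod 528); the representative in [0, 528) is 504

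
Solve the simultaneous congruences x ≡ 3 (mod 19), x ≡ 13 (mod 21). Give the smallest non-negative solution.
The moduli 19, 21 are pairwise coprime, so by the CRT there is a unique solution mod 19·21 = 399.
Solve by successive substitution. Start with x ≡ 3 (mod 19).
  Combine with x ≡ 13 (mod 21): write x = 3 + 19·t and require 3 + 19·t ≡ 13 (mod 21), i.e. 19·t ≡ 13 − 3 ≡ 10 (mod 21). Since 19^(−1) ≡ 10 (mod 21), t ≡ 10·10 ≡ 16 (mod 21). So x ≡ 3 + 19·16 = 307 (mod 399).
Unique solution in [0, 399): x = 307.

Final answer: x ≡ 307 (mod 399); the representative in [0, 399) is 307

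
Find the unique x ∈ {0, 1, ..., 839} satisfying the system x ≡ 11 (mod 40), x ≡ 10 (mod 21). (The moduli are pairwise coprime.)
The moduli 40, 21 are pairwise coprime, so by the CRT there is a unique solution mod 40·21 = 840.
Solve by successive substitution. Start with x ≡ 11 (mod 40).
  Combine with x ≡ 10 (mod 21): write x = 11 + 40·t and require 11 + 40·t ≡ 10 (mod 21), i.e. 40·t ≡ 10 − 11 ≡ 20 (mod 21). Since 40^(−1) ≡ 10 (mod 21) (40 ≡ 19 (mod 21)), t ≡ 10·20 ≡ 11 (mod 21). So x ≡ 11 + 40·11 = 451 (mod 840).
Unique solution in [0, 840): x = 451.

Final answer: x ≡ 451 (mod 840); the representative in [0, 840) is 451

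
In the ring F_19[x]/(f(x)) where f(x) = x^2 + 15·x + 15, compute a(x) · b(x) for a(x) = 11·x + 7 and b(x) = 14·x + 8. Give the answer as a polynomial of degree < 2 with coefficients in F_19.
a · b ≡ 4·x + 7 (mod f(x))

Multiply as integer polynomials: a · b = 154·x^2 + 186·x + 56. Reducing coefficients mod 19: a · b ≡ 2·x^2 + 15·x + 18. Now divide by f(x) = x^2 + 15·x + 15 in F_19[x], eliminating the leading term at each step:
  leading term 2·x^2: subtract (2)·f(x) = 2·x^2 + 11·x + 11, leaving 4·x + 7 (coefficients mod 19)
The degree is now < 2, so this is the remainder. Hence a · b ≡ 4·x + 7 in F_19[x]/(f).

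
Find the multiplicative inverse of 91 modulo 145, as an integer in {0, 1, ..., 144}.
Apply the extended Euclidean algorithm to (145, 91), tracking rows (r, s, t) with s·145 + t·91 = r. Each division r_prev = q·r_cur + r_new produces the new row as (previous row) − q·(current row):
  row A: (145, 1, 0)   [1·145 + 0·91 = 145]
  row B: (91, 0, 1)   [0·145 + 1·91 = 91]
  145 = 1·91 + 54   → row C = row A − 1·row B = (54, 1, −1)   [check: 1·145 − 1·91 = 54]
  91 = 1·54 + 37   → row D = row B − 1·row C = (37, −1, 2)   [check: −1·145 + 2·91 = 37]
  54 = 1·37 + 17   → row E = row C − 1·row D = (17, 2, −3)   [check: 2·145 − 3·91 = 17]
  37 = 2·17 + 3   → row F = row D − 2·row E = (3, −5, 8)   [check: −5·145 + 8·91 = 3]
  17 = 5·3 + 2   → row G = row E − 5·row F = (2, 27, −43)   [check: 27·145 − 43·91 = 2]
  3 = 1·2 + 1   → row H = row F − 1·row G = (1, −32, 51)   [check: −32·145 + 51·91 = 1]
  2 = 2·1 + 0   → remainder 0, stop. gcd = 1 (last nonzero row H).
The gcd is 1, so 91 is invertible mod 145. The last nonzero row gives −32·145 + 51·91 = 1, so t = 51. So 91^(−1) ≡ 51 (mod 145). Verify: 91 · 51 = 4641 ≡ 1 (mod 145). ✓

Final answer: 91^(−1) ≡ 51 (mod 145)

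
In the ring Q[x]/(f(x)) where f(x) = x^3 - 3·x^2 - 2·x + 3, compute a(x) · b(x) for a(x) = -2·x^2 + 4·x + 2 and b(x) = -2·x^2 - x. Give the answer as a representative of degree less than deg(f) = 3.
First multiply in Q[x] without reducing: a · b = 4·x^4 - 6·x^3 - 8·x^2 - 2·x. Now divide by f(x) = x^3 - 3·x^2 - 2·x + 3, eliminating the leading term at each step:
  leading term 4·x^4: subtract (4·x)·f(x) = 4·x^4 - 12·x^3 - 8·x^2 + 12·x, leaving 6·x^3 - 14·x
  leading term 6·x^3: subtract (6)·f(x) = 6·x^3 - 18·x^2 - 12·x + 18, leaving 18·x^2 - 2·x - 18
The degree is now < 3, so this is the remainder. Hence a · b ≡ 18·x^2 - 2·x - 18 in Q[x]/(f).

Final answer: a · b ≡ 18·x^2 - 2·x - 18 (mod f(x))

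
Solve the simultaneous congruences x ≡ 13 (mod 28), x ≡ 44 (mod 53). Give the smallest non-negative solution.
The moduli 28, 53 are pairwise coprime, so by the CRT there is a unique solution mod 28·53 = 1484.
Solve by successive substitution. Start with x ≡ 13 (mod 28).
  Combine with x ≡ 44 (mod 53): write x = 13 + 28·t and require 13 + 28·t ≡ 44 (mod 53), i.e. 28·t ≡ 44 − 13 ≡ 31 (mod 53). Since 28^(−1) ≡ 36 (mod 53), t ≡ 36·31 ≡ 3 (mod 53). So x ≡ 13 + 28·3 = 97 (mod 1484).
Unique solution in [0, 1484): x = 97.

Final answer: x ≡ 97 (mod 1484); the representative in [0, 1484) is 97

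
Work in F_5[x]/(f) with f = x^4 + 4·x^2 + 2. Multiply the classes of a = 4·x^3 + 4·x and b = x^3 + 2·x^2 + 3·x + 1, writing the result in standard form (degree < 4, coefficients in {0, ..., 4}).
Multiply as integer polynomials: a · b = 4·x^6 + 8·x^5 + 16·x^4 + 12·x^3 + 12·x^2 + 4·x. Reducing coefficients mod 5: a · b ≡ 4·x^6 + 3·x^5 + x^4 + 2·x^3 + 2·x^2 + 4·x. Now divide by f(x) = x^4 + 4·x^2 + 2 in F_5[x], eliminating the leading term at each step:
  leading term 4·x^6: subtract (4·x^2)·f(x) = 4·x^6 + x^4 + 3·x^2, leaving 3·x^5 + 2·x^3 + 4·x^2 + 4·x (coefficients mod 5)
  leading term 3·x^5: subtract (3·x)·f(x) = 3·x^5 + 2·x^3 + x, leaving 4·x^2 + 3·x (coefficients mod 5)
The degree is now < 4, so this is the remainder. Hence a · b ≡ 4·x^2 + 3·x in F_5[x]/(f).

Final answer: a · b ≡ 4·x^2 + 3·x (mod f(x))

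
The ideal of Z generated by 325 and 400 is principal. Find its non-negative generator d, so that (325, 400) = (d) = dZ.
(325, 400) = (25); d = 25

In the PID Z, (a, b) is generated by gcd(a, b). Compute gcd(400, 325) with the extended Euclidean algorithm, tracking rows (r, s, t) with s·400 + t·325 = r:
  row A: (400, 1, 0)   [1·400 + 0·325 = 400]
  row B: (325, 0, 1)   [0·400 + 1·325 = 325]
  400 = 1·325 + 75   → row C = row A − 1·row B = (75, 1, −1)   [check: 1·400 − 1·325 = 75]
  325 = 4·75 + 25   → row D = row B − 4·row C = (25, −4, 5)   [check: −4·400 + 5·325 = 25]
  75 = 3·25 + 0   → remainder 0, stop. gcd = 25 (last nonzero row D).
So gcd(325, 400) = 25, with Bézout identity −4·400 + 5·325 = 25. Containment (⊇): the Bézout identity exhibits 25 as an element of (325, 400), giving (25) ⊆ (325, 400). Containment (⊆): since 25 | 325 and 25 | 400 (325 = 25·13, 400 = 25·16), every Z-linear combination of 325 and 400 is divisible by 25, so (325, 400) ⊆ (25). Therefore (325, 400) = (25), d = 25.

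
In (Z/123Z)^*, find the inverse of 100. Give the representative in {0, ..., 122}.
100^(−1) ≡ 16 (mod 123)

Apply the extended Euclidean algorithm to (123, 100), tracking rows (r, s, t) with s·123 + t·100 = r. Each division r_prev = q·r_cur + r_new produces the new row as (previous row) − q·(current row):
  row A: (123, 1, 0)   [1·123 + 0·100 = 123]
  row B: (100, 0, 1)   [0·123 + 1·100 = 100]
  123 = 1·100 + 23   → row C = row A − 1·row B = (23, 1, −1)   [check: 1·123 − 1·100 = 23]
  100 = 4·23 + 8   → row D = row B − 4·row C = (8, −4, 5)   [check: −4·123 + 5·100 = 8]
  23 = 2·8 + 7   → row E = row C − 2·row D = (7, 9, −11)   [check: 9·123 − 11·100 = 7]
  8 = 1·7 + 1   → row F = row D − 1·row E = (1, −13, 16)   [check: −13·123 + 16·100 = 1]
  7 = 7·1 + 0   → remainder 0, stop. gcd = 1 (last nonzero row F).
The gcd is 1, so 100 is invertible mod 123. The last nonzero row gives −13·123 + 16·100 = 1, so t = 16. So 100^(−1) ≡ 16 (mod 123). Verify: 100 · 16 = 1600 ≡ 1 (mod 123). ✓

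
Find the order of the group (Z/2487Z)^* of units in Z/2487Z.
(Z/2487Z)^* consists of the classes a with gcd(a, 2487) = 1, so its order is φ(2487). φ is multiplicative, with φ(p^e) = p^e − p^(e−1). Factorise 2487 = 3 · 829. Then
  φ(2487) = (3 − 1) · (829 − 1) = 2 · 828 = 1656.
Thus |(Z/2487Z)^*| = 1656.

Final answer: |(Z/2487Z)^*| = 1656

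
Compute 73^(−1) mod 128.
Apply the extended Euclidean algorithm to (128, 73), tracking rows (r, s, t) with s·128 + t·73 = r. Each division r_prev = q·r_cur + r_new produces the new row as (previous row) − q·(current row):
  row A: (128, 1, 0)   [1·128 + 0·73 = 128]
  row B: (73, 0, 1)   [0·128 + 1·73 = 73]
  128 = 1·73 + 55   → row C = row A − 1·row B = (55, 1, −1)   [check: 1·128 − 1·73 = 55]
  73 = 1·55 + 18   → row D = row B − 1·row C = (18, −1, 2)   [check: −1·128 + 2·73 = 18]
  55 = 3·18 + 1   → row E = row C − 3·row D = (1, 4, −7)   [check: 4·128 − 7·73 = 1]
  18 = 18·1 + 0   → remainder 0, stop. gcd = 1 (last nonzero row E).
The gcd is 1, so 73 is invertible mod 128. The last nonzero row gives 4·128 − 7·73 = 1, so t = −7. So 73^(−1) ≡ −7 ≡ 121 (mod 128). Verify: 73 · 121 = 8833 ≡ 1 (mod 128). ✓

Final answer: 73^(−1) ≡ 121 (mod 128)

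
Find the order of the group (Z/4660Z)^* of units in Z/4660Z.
|(Z/4660Z)^*| = 1856

(Z/4660Z)^* consists of the classes a with gcd(a, 4660) = 1, so its order is φ(4660). φ is multiplicative, with φ(p^e) = p^e − p^(e−1). Factorise 4660 = 2^2 · 5 · 233. Then
  φ(4660) = (2^2 − 2^1) · (5 − 1) · (233 − 1) = 2 · 4 · 232 = 1856.
Thus |(Z/4660Z)^*| = 1856.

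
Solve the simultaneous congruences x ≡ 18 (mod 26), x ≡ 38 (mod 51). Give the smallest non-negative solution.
x ≡ 1058 (mod 1326); the representative in [0, 1326) is 1058

The moduli 26, 51 are pairwise coprime, so by the CRT there is a unique solution mod 26·51 = 1326.
Solve by successive substitution. Start with x ≡ 18 (mod 26).
  Combine with x ≡ 38 (mod 51): write x = 18 + 26·t and require 18 + 26·t ≡ 38 (mod 51), i.e. 26·t ≡ 38 − 18 ≡ 20 (mod 51). Since 26^(−1) ≡ 2 (mod 51), t ≡ 2·20 ≡ 40 (mod 51). So x ≡ 18 + 26·40 = 1058 (mod 1326).
Unique solution in [0, 1326): x = 1058.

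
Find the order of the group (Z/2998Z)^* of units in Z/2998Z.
|(Z/2998Z)^*| = 1498

(Z/2998Z)^* consists of the classes a with gcd(a, 2998) = 1, so its order is φ(2998). φ is multiplicative, with φ(p^e) = p^e − p^(e−1). Factorise 2998 = 2 · 1499. Then
  φ(2998) = (2 − 1) · (1499 − 1) = 1 · 1498 = 1498.
Thus |(Z/2998Z)^*| = 1498.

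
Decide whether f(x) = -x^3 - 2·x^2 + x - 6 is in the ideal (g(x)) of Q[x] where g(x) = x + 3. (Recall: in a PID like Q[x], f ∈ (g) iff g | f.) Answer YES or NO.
In Q[x] the ideal (g) consists of all multiples of g, so f ∈ (g) iff g | f, i.e. iff the remainder of f on division by g is 0. Divide f by g (g is monic, so eliminate the leading term of the running remainder at each step):
  leading term -x^3: subtract (-x^2)·g(x) = -x^3 - 3·x^2, leaving x^2 + x - 6
  leading term x^2: subtract (x)·g(x) = x^2 + 3·x, leaving -2·x - 6
  leading term -2·x: subtract (-2)·g(x) = -2·x - 6, leaving 0
The remainder is 0, so f(x) = g(x) · h(x) with h(x) = -x^2 + x - 2. Hence g | f, i.e. f ∈ (g).

Final answer: YES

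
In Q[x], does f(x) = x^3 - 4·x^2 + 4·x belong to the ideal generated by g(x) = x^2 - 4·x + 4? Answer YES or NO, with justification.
In Q[x] the ideal (g) consists of all multiples of g, so f ∈ (g) iff g | f, i.e. iff the remainder of f on division by g is 0. Divide f by g (g is monic, so eliminate the leading term of the running remainder at each step):
  leading term x^3: subtract (x)·g(x) = x^3 - 4·x^2 + 4·x, leaving 0
The remainder is 0, so f(x) = g(x) · h(x) with h(x) = x. Hence g | f, i.e. f ∈ (g).

Final answer: YES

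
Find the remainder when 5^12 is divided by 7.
1

Use repeated squaring. Binary(12) = 1100. Walk through the bits of the exponent 12 left-to-right: at each bit after the leading one, square the running value, then multiply by 5 if the bit is 1 (always reducing mod 7):
  bit 1 = 1 (leading): start with 5.
  bit 2 = 1: square 5^2 = 25 ≡ 4; bit is 1, so multiply 4·5 = 20 ≡ 6 (mod 7).
  bit 3 = 0: square 6^2 = 36 ≡ 1 (mod 7).
  bit 4 = 0: square 1^2 = 1 (mod 7).
Final value: 5^12 ≡ 1 (mod 7).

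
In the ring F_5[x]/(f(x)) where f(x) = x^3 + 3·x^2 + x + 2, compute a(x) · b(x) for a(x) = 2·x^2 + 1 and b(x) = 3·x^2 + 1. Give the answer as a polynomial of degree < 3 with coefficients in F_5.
Multiply as integer polynomials: a · b = 6·x^4 + 5·x^2 + 1. Reducing coefficients mod 5: a · b ≡ x^4 + 1. Now divide by f(x) = x^3 + 3·x^2 + x + 2 in F_5[x], eliminating the leading term at each step:
  leading term x^4: subtract (x)·f(x) = x^4 + 3·x^3 + x^2 + 2·x, leaving 2·x^3 + 4·x^2 + 3·x + 1 (coefficients mod 5)
  leading term 2·x^3: subtract (2)·f(x) = 2·x^3 + x^2 + 2·x + 4, leaving 3·x^2 + x + 2 (coefficients mod 5)
The degree is now < 3, so this is the remainder. Hence a · b ≡ 3·x^2 + x + 2 in F_5[x]/(f).

Final answer: a · b ≡ 3·x^2 + x + 2 (mod f(x))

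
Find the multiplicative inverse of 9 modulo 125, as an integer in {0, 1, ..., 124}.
9^(−1) ≡ 14 (mod 125)

Apply the extended Euclidean algorithm to (125, 9), tracking rows (r, s, t) with s·125 + t·9 = r. Each division r_prev = q·r_cur + r_new produces the new row as (previous row) − q·(current row):
  row A: (125, 1, 0)   [1·125 + 0·9 = 125]
  row B: (9, 0, 1)   [0·125 + 1·9 = 9]
  125 = 13·9 + 8   → row C = row A − 13·row B = (8, 1, −13)   [check: 1·125 − 13·9 = 8]
  9 = 1·8 + 1   → row D = row B − 1·row C = (1, −1, 14)   [check: −1·125 + 14·9 = 1]
  8 = 8·1 + 0   → remainder 0, stop. gcd = 1 (last nonzero row D).
The gcd is 1, so 9 is invertible mod 125. The last nonzero row gives −1·125 + 14·9 = 1, so t = 14. So 9^(−1) ≡ 14 (mod 125). Verify: 9 · 14 = 126 ≡ 1 (mod 125). ✓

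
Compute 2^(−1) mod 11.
2^(−1) ≡ 6 (mod 11)

Apply the extended Euclidean algorithm to (11, 2), tracking rows (r, s, t) with s·11 + t·2 = r. Each division r_prev = q·r_cur + r_new produces the new row as (previous row) − q·(current row):
  row A: (11, 1, 0)   [1·11 + 0·2 = 11]
  row B: (2, 0, 1)   [0·11 + 1·2 = 2]
  11 = 5·2 + 1   → row C = row A − 5·row B = (1, 1, −5)   [check: 1·11 − 5·2 = 1]
  2 = 2·1 + 0   → remainder 0, stop. gcd = 1 (last nonzero row C).
The gcd is 1, so 2 is invertible mod 11. The last nonzero row gives 1·11 − 5·2 = 1, so t = −5. So 2^(−1) ≡ −5 ≡ 6 (mod 11). Verify: 2 · 6 = 12 ≡ 1 (mod 11). ✓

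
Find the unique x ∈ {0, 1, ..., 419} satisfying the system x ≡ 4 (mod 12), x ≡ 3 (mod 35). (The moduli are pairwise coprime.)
x ≡ 388 (mod 420); the representative in [0, 420) is 388

The moduli 12, 35 are pairwise coprime, so by the CRT there is a unique solution mod 12·35 = 420.
Solve by successive substitution. Start with x ≡ 4 (mod 12).
  Combine with x ≡ 3 (mod 35): write x = 4 + 12·t and require 4 + 12·t ≡ 3 (mod 35), i.e. 12·t ≡ 3 − 4 ≡ 34 (mod 35). Since 12^(−1) ≡ 3 (mod 35), t ≡ 3·34 ≡ 32 (mod 35). So x ≡ 4 + 12·32 = 388 (mod 420).
Unique solution in [0, 420): x = 388.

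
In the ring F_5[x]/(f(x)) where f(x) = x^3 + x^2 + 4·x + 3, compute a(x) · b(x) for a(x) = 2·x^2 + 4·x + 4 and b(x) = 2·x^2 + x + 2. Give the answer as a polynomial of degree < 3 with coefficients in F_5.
a · b ≡ 4·x^2 + x (mod f(x))

Multiply as integer polynomials: a · b = 4·x^4 + 10·x^3 + 16·x^2 + 12·x + 8. Reducing coefficients mod 5: a · b ≡ 4·x^4 + x^2 + 2·x + 3. Now divide by f(x) = x^3 + x^2 + 4·x + 3 in F_5[x], eliminating the leading term at each step:
  leading term 4·x^4: subtract (4·x)·f(x) = 4·x^4 + 4·x^3 + x^2 + 2·x, leaving x^3 + 3 (coefficients mod 5)
  leading term x^3: subtract (1)·f(x) = x^3 + x^2 + 4·x + 3, leaving 4·x^2 + x (coefficients mod 5)
The degree is now < 3, so this is the remainder. Hence a · b ≡ 4·x^2 + x in F_5[x]/(f).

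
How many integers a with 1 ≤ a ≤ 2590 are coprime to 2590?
The number of a ∈ {1, ..., 2590} with gcd(a, 2590) = 1 is by definition Euler's totient φ(2590). φ is multiplicative, with φ(p^e) = p^e − p^(e−1). Factorise 2590 = 2 · 5 · 7 · 37. Then
  φ(2590) = (2 − 1) · (5 − 1) · (7 − 1) · (37 − 1) = 1 · 4 · 6 · 36 = 864.
So there are 864 such integers.

Final answer: 864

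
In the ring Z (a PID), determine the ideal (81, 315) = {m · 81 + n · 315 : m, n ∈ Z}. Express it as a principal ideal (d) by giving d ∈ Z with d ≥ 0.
(81, 315) = (9); d = 9

In the PID Z, (a, b) is generated by gcd(a, b). Compute gcd(315, 81) with the extended Euclidean algorithm, tracking rows (r, s, t) with s·315 + t·81 = r:
  row A: (315, 1, 0)   [1·315 + 0·81 = 315]
  row B: (81, 0, 1)   [0·315 + 1·81 = 81]
  315 = 3·81 + 72   → row C = row A − 3·row B = (72, 1, −3)   [check: 1·315 − 3·81 = 72]
  81 = 1·72 + 9   → row D = row B − 1·row C = (9, −1, 4)   [check: −1·315 + 4·81 = 9]
  72 = 8·9 + 0   → remainder 0, stop. gcd = 9 (last nonzero row D).
So gcd(81, 315) = 9, with Bézout identity −1·315 + 4·81 = 9. Containment (⊇): the Bézout identity exhibits 9 as an element of (81, 315), giving (9) ⊆ (81, 315). Containment (⊆): since 9 | 81 and 9 | 315 (81 = 9·9, 315 = 9·35), every Z-linear combination of 81 and 315 is divisible by 9, so (81, 315) ⊆ (9). Therefore (81, 315) = (9), d = 9.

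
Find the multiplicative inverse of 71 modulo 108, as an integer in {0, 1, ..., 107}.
Apply the extended Euclidean algorithm to (108, 71), tracking rows (r, s, t) with s·108 + t·71 = r. Each division r_prev = q·r_cur + r_new produces the new row as (previous row) − q·(current row):
  row A: (108, 1, 0)   [1·108 + 0·71 = 108]
  row B: (71, 0, 1)   [0·108 + 1·71 = 71]
  108 = 1·71 + 37   → row C = row A − 1·row B = (37, 1, −1)   [check: 1·108 − 1·71 = 37]
  71 = 1·37 + 34   → row D = row B − 1·row C = (34, −1, 2)   [check: −1·108 + 2·71 = 34]
  37 = 1·34 + 3   → row E = row C − 1·row D = (3, 2, −3)   [check: 2·108 − 3·71 = 3]
  34 = 11·3 + 1   → row F = row D − 11·row E = (1, −23, 35)   [check: −23·108 + 35·71 = 1]
  3 = 3·1 + 0   → remainder 0, stop. gcd = 1 (last nonzero row F).
The gcd is 1, so 71 is invertible mod 108. The last nonzero row gives −23·108 + 35·71 = 1, so t = 35. So 71^(−1) ≡ 35 (mod 108). Verify: 71 · 35 = 2485 ≡ 1 (mod 108). ✓

Final answer: 71^(−1) ≡ 35 (mod 108)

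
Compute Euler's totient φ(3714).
φ(3714) = 1236

φ is multiplicative, with φ(p^e) = p^e − p^(e−1). Factorise 3714 = 2 · 3 · 619. Then
  φ(3714) = (2 − 1) · (3 − 1) · (619 − 1) = 1 · 2 · 618 = 1236.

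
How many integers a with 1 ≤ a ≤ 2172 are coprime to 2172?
720

The number of a ∈ {1, ..., 2172} with gcd(a, 2172) = 1 is by definition Euler's totient φ(2172). φ is multiplicative, with φ(p^e) = p^e − p^(e−1). Factorise 2172 = 2^2 · 3 · 181. Then
  φ(2172) = (2^2 − 2^1) · (3 − 1) · (181 − 1) = 2 · 2 · 180 = 720.
So there are 720 such integers.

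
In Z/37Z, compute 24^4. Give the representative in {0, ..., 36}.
34

Use repeated squaring. Binary(4) = 100. Walk through the bits of the exponent 4 left-to-right: at each bit after the leading one, square the running value, then multiply by 24 if the bit is 1 (always reducing mod 37):
  bit 1 = 1 (leading): start with 24.
  bit 2 = 0: square 24^2 = 576 ≡ 21 (mod 37).
  bit 3 = 0: square 21^2 = 441 ≡ 34 (mod 37).
Final value: 24^4 ≡ 34 (mod 37).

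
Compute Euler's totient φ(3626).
φ is multiplicative, with φ(p^e) = p^e − p^(e−1). Factorise 3626 = 2 · 7^2 · 37. Then
  φ(3626) = (2 − 1) · (7^2 − 7^1) · (37 − 1) = 1 · 42 · 36 = 1512.

Final answer: φ(3626) = 1512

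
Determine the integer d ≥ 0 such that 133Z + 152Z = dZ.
(133, 152) = (19); d = 19

In the PID Z, (a, b) is generated by gcd(a, b). Compute gcd(152, 133) with the extended Euclidean algorithm, tracking rows (r, s, t) with s·152 + t·133 = r:
  row A: (152, 1, 0)   [1·152 + 0·133 = 152]
  row B: (133, 0, 1)   [0·152 + 1·133 = 133]
  152 = 1·133 + 19   → row C = row A − 1·row B = (19, 1, −1)   [check: 1·152 − 1·133 = 19]
  133 = 7·19 + 0   → remainder 0, stop. gcd = 19 (last nonzero row C).
So gcd(133, 152) = 19, with Bézout identity 1·152 − 1·133 = 19. Containment (⊇): the Bézout identity exhibits 19 as an element of (133, 152), giving (19) ⊆ (133, 152). Containment (⊆): since 19 | 133 and 19 | 152 (133 = 19·7, 152 = 19·8), every Z-linear combination of 133 and 152 is divisible by 19, so (133, 152) ⊆ (19). Therefore (133, 152) = (19), d = 19.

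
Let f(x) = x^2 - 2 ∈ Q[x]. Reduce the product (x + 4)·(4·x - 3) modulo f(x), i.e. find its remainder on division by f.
First multiply in Q[x] without reducing: a · b = 4·x^2 + 13·x - 12. Now divide by f(x) = x^2 - 2, eliminating the leading term at each step:
  leading term 4·x^2: subtract (4)·f(x) = 4·x^2 - 8, leaving 13·x - 4
The degree is now < 2, so this is the remainder. Hence a · b ≡ 13·x - 4 in Q[x]/(f).

Final answer: a · b ≡ 13·x - 4 (mod f(x))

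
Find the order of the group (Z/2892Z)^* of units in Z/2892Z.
|(Z/2892Z)^*| = 960

(Z/2892Z)^* consists of the classes a with gcd(a, 2892) = 1, so its order is φ(2892). φ is multiplicative, with φ(p^e) = p^e − p^(e−1). Factorise 2892 = 2^2 · 3 · 241. Then
  φ(2892) = (2^2 − 2^1) · (3 − 1) · (241 − 1) = 2 · 2 · 240 = 960.
Thus |(Z/2892Z)^*| = 960.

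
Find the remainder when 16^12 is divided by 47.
4

Use repeated squaring. Binary(12) = 1100. Walk through the bits of the exponent 12 left-to-right: at each bit after the leading one, square the running value, then multiply by 16 if the bit is 1 (always reducing mod 47):
  bit 1 = 1 (leading): start with 16.
  bit 2 = 1: square 16^2 = 256 ≡ 21; bit is 1, so multiply 21·16 = 336 ≡ 7 (mod 47).
  bit 3 = 0: square 7^2 = 49 ≡ 2 (mod 47).
  bit 4 = 0: square 2^2 = 4 (mod 47).
Final value: 16^12 ≡ 4 (mod 47).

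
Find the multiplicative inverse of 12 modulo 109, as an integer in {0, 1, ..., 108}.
Apply the extended Euclidean algorithm to (109, 12), tracking rows (r, s, t) with s·109 + t·12 = r. Each division r_prev = q·r_cur + r_new produces the new row as (previous row) − q·(current row):
  row A: (109, 1, 0)   [1·109 + 0·12 = 109]
  row B: (12, 0, 1)   [0·109 + 1·12 = 12]
  109 = 9·12 + 1   → row C = row A − 9·row B = (1, 1, −9)   [check: 1·109 − 9·12 = 1]
  12 = 12·1 + 0   → remainder 0, stop. gcd = 1 (last nonzero row C).
The gcd is 1, so 12 is invertible mod 109. The last nonzero row gives 1·109 − 9·12 = 1, so t = −9. So 12^(−1) ≡ −9 ≡ 100 (mod 109). Verify: 12 · 100 = 1200 ≡ 1 (mod 109). ✓

Final answer: 12^(−1) ≡ 100 (mod 109)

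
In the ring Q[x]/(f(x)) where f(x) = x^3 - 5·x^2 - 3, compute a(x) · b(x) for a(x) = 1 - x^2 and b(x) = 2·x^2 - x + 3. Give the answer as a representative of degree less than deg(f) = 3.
a · b ≡ -46·x^2 - 7·x - 24 (mod f(x))

First multiply in Q[x] without reducing: a · b = -2·x^4 + x^3 - x^2 - x + 3. Now divide by f(x) = x^3 - 5·x^2 - 3, eliminating the leading term at each step:
  leading term -2·x^4: subtract (-2·x)·f(x) = -2·x^4 + 10·x^3 + 6·x, leaving -9·x^3 - x^2 - 7·x + 3
  leading term -9·x^3: subtract (-9)·f(x) = -9·x^3 + 45·x^2 + 27, leaving -46·x^2 - 7·x - 24
The degree is now < 3, so this is the remainder. Hence a · b ≡ -46·x^2 - 7·x - 24 in Q[x]/(f).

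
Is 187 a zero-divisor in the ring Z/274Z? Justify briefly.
gcd(187, 274) = 1, so 187 is a unit in Z/274Z (it has a multiplicative inverse). A unit cannot be a zero-divisor: if 187·b ≡ 0 then multiplying both sides by 187^(−1) gives b ≡ 0. So 187 is not a zero-divisor.

Final answer: NO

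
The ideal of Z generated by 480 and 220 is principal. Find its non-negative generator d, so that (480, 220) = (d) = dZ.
In the PID Z, (a, b) is generated by gcd(a, b). Compute gcd(480, 220) with the extended Euclidean algorithm, tracking rows (r, s, t) with s·480 + t·220 = r:
  row A: (480, 1, 0)   [1·480 + 0·220 = 480]
  row B: (220, 0, 1)   [0·480 + 1·220 = 220]
  480 = 2·220 + 40   → row C = row A − 2·row B = (40, 1, −2)   [check: 1·480 − 2·220 = 40]
  220 = 5·40 + 20   → row D = row B − 5·row C = (20, −5, 11)   [check: −5·480 + 11·220 = 20]
  40 = 2·20 + 0   → remainder 0, stop. gcd = 20 (last nonzero row D).
So gcd(480, 220) = 20, with Bézout identity −5·480 + 11·220 = 20. Containment (⊇): the Bézout identity exhibits 20 as an element of (480, 220), giving (20) ⊆ (480, 220). Containment (⊆): since 20 | 480 and 20 | 220 (480 = 20·24, 220 = 20·11), every Z-linear combination of 480 and 220 is divisible by 20, so (480, 220) ⊆ (20). Therefore (480, 220) = (20), d = 20.

Final answer: (480, 220) = (20); d = 20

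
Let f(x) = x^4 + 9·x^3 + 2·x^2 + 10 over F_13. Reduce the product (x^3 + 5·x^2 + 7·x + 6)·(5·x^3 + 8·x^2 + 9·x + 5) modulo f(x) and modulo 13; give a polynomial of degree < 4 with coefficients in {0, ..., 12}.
a · b ≡ 4·x^3 + 8·x^2 + x + 4 (mod f(x))

Multiply as integer polynomials: a · b = 5·x^6 + 33·x^5 + 84·x^4 + 136·x^3 + 136·x^2 + 89·x + 30. Reducing coefficients mod 13: a · b ≡ 5·x^6 + 7·x^5 + 6·x^4 + 6·x^3 + 6·x^2 + 11·x + 4. Now divide by f(x) = x^4 + 9·x^3 + 2·x^2 + 10 in F_13[x], eliminating the leading term at each step:
  leading term 5·x^6: subtract (5·x^2)·f(x) = 5·x^6 + 6·x^5 + 10·x^4 + 11·x^2, leaving x^5 + 9·x^4 + 6·x^3 + 8·x^2 + 11·x + 4 (coefficients mod 13)
  leading term x^5: subtract (x)·f(x) = x^5 + 9·x^4 + 2·x^3 + 10·x, leaving 4·x^3 + 8·x^2 + x + 4 (coefficients mod 13)
The degree is now < 4, so this is the remainder. Hence a · b ≡ 4·x^3 + 8·x^2 + x + 4 in F_13[x]/(f).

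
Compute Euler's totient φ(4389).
φ(4389) = 2160

φ is multiplicative, with φ(p^e) = p^e − p^(e−1). Factorise 4389 = 3 · 7 · 11 · 19. Then
  φ(4389) = (3 − 1) · (7 − 1) · (11 − 1) · (19 − 1) = 2 · 6 · 10 · 18 = 2160.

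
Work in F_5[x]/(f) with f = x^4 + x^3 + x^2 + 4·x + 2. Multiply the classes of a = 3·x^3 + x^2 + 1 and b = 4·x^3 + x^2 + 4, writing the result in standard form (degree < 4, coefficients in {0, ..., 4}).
Multiply as integer polynomials: a · b = 12·x^6 + 7·x^5 + x^4 + 16·x^3 + 5·x^2 + 4. Reducing coefficients mod 5: a · b ≡ 2·x^6 + 2·x^5 + x^4 + x^3 + 4. Now divide by f(x) = x^4 + x^3 + x^2 + 4·x + 2 in F_5[x], eliminating the leading term at each step:
  leading term 2·x^6: subtract (2·x^2)·f(x) = 2·x^6 + 2·x^5 + 2·x^4 + 3·x^3 + 4·x^2, leaving 4·x^4 + 3·x^3 + x^2 + 4 (coefficients mod 5)
  leading term 4·x^4: subtract (4)·f(x) = 4·x^4 + 4·x^3 + 4·x^2 + x + 3, leaving 4·x^3 + 2·x^2 + 4·x + 1 (coefficients mod 5)
The degree is now < 4, so this is the remainder. Hence a · b ≡ 4·x^3 + 2·x^2 + 4·x + 1 in F_5[x]/(f).

Final answer: a · b ≡ 4·x^3 + 2·x^2 + 4·x + 1 (mod f(x))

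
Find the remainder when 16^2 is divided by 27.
Use repeated squaring. Binary(2) = 10. Walk through the bits of the exponent 2 left-to-right: at each bit after the leading one, square the running value, then multiply by 16 if the bit is 1 (always reducing mod 27):
  bit 1 = 1 (leading): start with 16.
  bit 2 = 0: square 16^2 = 256 ≡ 13 (mod 27).
Final value: 16^2 ≡ 13 (mod 27).

Final answer: 13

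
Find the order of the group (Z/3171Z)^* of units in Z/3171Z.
|(Z/3171Z)^*| = 1800

(Z/3171Z)^* consists of the classes a with gcd(a, 3171) = 1, so its order is φ(3171). φ is multiplicative, with φ(p^e) = p^e − p^(e−1). Factorise 3171 = 3 · 7 · 151. Then
  φ(3171) = (3 − 1) · (7 − 1) · (151 − 1) = 2 · 6 · 150 = 1800.
Thus |(Z/3171Z)^*| = 1800.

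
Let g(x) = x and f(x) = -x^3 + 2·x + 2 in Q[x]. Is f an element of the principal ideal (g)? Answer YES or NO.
In Q[x] the ideal (g) consists of all multiples of g, so f ∈ (g) iff g | f, i.e. iff the remainder of f on division by g is 0. Divide f by g (g is monic, so eliminate the leading term of the running remainder at each step):
  leading term -x^3: subtract (-x^2)·g(x) = -x^3, leaving 2·x + 2
  leading term 2·x: subtract (2)·g(x) = 2·x, leaving 2
The remainder r(x) = 2 ≠ 0 (and deg r < deg g), so g ∤ f, i.e. f ∉ (g).

Final answer: NO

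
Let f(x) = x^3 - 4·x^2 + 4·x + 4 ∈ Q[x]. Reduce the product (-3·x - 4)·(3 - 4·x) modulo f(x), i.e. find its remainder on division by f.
a · b ≡ 12·x^2 + 7·x - 12 (mod f(x))

First multiply in Q[x] without reducing: a · b = 12·x^2 + 7·x - 12. This already has degree < 3, so no reduction is needed. Hence a · b ≡ 12·x^2 + 7·x - 12 in Q[x]/(f).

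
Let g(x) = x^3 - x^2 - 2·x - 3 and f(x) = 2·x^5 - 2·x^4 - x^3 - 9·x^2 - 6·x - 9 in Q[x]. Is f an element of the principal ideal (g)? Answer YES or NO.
YES

In Q[x] the ideal (g) consists of all multiples of g, so f ∈ (g) iff g | f, i.e. iff the remainder of f on division by g is 0. Divide f by g (g is monic, so eliminate the leading term of the running remainder at each step):
  leading term 2·x^5: subtract (2·x^2)·g(x) = 2·x^5 - 2·x^4 - 4·x^3 - 6·x^2, leaving 3·x^3 - 3·x^2 - 6·x - 9
  leading term 3·x^3: subtract (3)·g(x) = 3·x^3 - 3·x^2 - 6·x - 9, leaving 0
The remainder is 0, so f(x) = g(x) · h(x) with h(x) = 2·x^2 + 3. Hence g | f, i.e. f ∈ (g).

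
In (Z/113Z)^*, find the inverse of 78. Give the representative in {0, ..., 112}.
Apply the extended Euclidean algorithm to (113, 78), tracking rows (r, s, t) with s·113 + t·78 = r. Each division r_prev = q·r_cur + r_new produces the new row as (previous row) − q·(current row):
  row A: (113, 1, 0)   [1·113 + 0·78 = 113]
  row B: (78, 0, 1)   [0·113 + 1·78 = 78]
  113 = 1·78 + 35   → row C = row A − 1·row B = (35, 1, −1)   [check: 1·113 − 1·78 = 35]
  78 = 2·35 + 8   → row D = row B − 2·row C = (8, −2, 3)   [check: −2·113 + 3·78 = 8]
  35 = 4·8 + 3   → row E = row C − 4·row D = (3, 9, −13)   [check: 9·113 − 13·78 = 3]
  8 = 2·3 + 2   → row F = row D − 2·row E = (2, −20, 29)   [check: −20·113 + 29·78 = 2]
  3 = 1·2 + 1   → row G = row E − 1·row F = (1, 29, −42)   [check: 29·113 − 42·78 = 1]
  2 = 2·1 + 0   → remainder 0, stop. gcd = 1 (last nonzero row G).
The gcd is 1, so 78 is invertible mod 113. The last nonzero row gives 29·113 − 42·78 = 1, so t = −42. So 78^(−1) ≡ −42 ≡ 71 (mod 113). Verify: 78 · 71 = 5538 ≡ 1 (mod 113). ✓

Final answer: 78^(−1) ≡ 71 (mod 113)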